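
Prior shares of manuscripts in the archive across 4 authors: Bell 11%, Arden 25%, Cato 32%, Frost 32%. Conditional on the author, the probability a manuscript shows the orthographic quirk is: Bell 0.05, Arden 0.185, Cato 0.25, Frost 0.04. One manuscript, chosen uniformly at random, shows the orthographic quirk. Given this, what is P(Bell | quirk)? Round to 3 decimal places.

0.038

Compute prior × likelihood for every hypothesis:
  Bell: 0.11 × 0.05 = 0.0055
  Arden: 0.25 × 0.185 = 0.04625
  Cato: 0.32 × 0.25 = 0.08
  Frost: 0.32 × 0.04 = 0.0128
Total = 0.14455.
P(Bell | evidence) = 0.0055 / 0.14455 ≈ 0.038.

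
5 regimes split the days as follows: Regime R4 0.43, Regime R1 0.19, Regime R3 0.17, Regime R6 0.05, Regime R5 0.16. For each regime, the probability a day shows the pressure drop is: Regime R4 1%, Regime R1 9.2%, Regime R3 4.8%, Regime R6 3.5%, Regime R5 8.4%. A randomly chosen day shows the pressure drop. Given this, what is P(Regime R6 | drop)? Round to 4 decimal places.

0.0388

Prior × likelihood for each hypothesis:
  Regime R4: 0.43 × 0.01 = 0.0043
  Regime R1: 0.19 × 0.092 = 0.01748
  Regime R3: 0.17 × 0.048 = 0.00816
  Regime R6: 0.05 × 0.035 = 0.00175
  Regime R5: 0.16 × 0.084 = 0.01344
Normalizing constant = 0.04513.
P(Regime R6 | evidence) = 0.00175 / 0.04513 ≈ 0.0388.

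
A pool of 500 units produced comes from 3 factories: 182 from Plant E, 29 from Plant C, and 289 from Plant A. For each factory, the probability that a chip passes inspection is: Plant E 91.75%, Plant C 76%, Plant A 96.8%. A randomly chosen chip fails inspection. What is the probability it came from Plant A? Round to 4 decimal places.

Taking complements, P(nonconforming | each) = Plant E 0.0825, Plant C 0.24, Plant A 0.032.
Compute prior × likelihood for every hypothesis:
  Plant E: 0.364 × 0.0825 = 0.03003
  Plant C: 0.058 × 0.24 = 0.01392
  Plant A: 0.578 × 0.032 = 0.018496
Sum = 0.062446.
P(Plant A | evidence) = 0.018496 / 0.062446 ≈ 0.2962.

0.2962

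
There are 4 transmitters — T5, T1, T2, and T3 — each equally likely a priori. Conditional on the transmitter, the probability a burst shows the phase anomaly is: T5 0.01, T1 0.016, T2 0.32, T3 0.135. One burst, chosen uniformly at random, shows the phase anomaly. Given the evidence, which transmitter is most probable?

With a uniform prior (1/4 each), posterior ∝ likelihood:
  T5: 0.01
  T1: 0.016
  T2: 0.32
  T3: 0.135
Total = 0.481.
Largest term belongs to T2, so T2 is most probable.

T2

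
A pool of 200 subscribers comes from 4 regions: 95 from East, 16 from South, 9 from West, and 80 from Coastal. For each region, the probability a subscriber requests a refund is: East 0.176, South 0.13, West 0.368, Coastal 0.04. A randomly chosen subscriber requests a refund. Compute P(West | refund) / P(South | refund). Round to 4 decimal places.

1.5923

By Bayes' rule, posterior ∝ prior × likelihood:
  East: 0.475 × 0.176 = 0.0836
  South: 0.08 × 0.13 = 0.0104
  West: 0.045 × 0.368 = 0.01656
  Coastal: 0.4 × 0.04 = 0.016
Normalizing constant = 0.12656.
The ratio is 0.01656 / 0.0104 (the normalizer cancels) = 1.5923.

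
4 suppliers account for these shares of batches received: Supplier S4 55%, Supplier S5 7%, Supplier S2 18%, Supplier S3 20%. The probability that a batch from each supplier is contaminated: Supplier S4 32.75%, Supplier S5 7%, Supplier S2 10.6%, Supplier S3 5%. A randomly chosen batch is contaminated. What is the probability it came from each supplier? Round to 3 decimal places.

Compute prior × likelihood for every hypothesis:
  Supplier S4: 0.55 × 0.3275 = 0.180125
  Supplier S5: 0.07 × 0.07 = 0.0049
  Supplier S2: 0.18 × 0.106 = 0.01908
  Supplier S3: 0.2 × 0.05 = 0.01
Sum = 0.214105.
P(Supplier S4 | contaminated) = 0.180125/0.214105 ≈ 0.841
P(Supplier S5 | contaminated) = 0.0049/0.214105 ≈ 0.023
P(Supplier S2 | contaminated) = 0.01908/0.214105 ≈ 0.089
P(Supplier S3 | contaminated) = 0.01/0.214105 ≈ 0.047
(Check: 0.841+0.023+0.089+0.047 = 1.000.)

Supplier S4 0.841, Supplier S5 0.023, Supplier S2 0.089, Supplier S3 0.047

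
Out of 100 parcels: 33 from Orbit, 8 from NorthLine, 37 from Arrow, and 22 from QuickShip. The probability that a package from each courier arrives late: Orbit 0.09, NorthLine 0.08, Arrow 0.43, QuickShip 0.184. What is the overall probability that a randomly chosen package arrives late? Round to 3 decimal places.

0.236

Prior × likelihood for each hypothesis:
  Orbit: 0.33 × 0.09 = 0.0297
  NorthLine: 0.08 × 0.08 = 0.0064
  Arrow: 0.37 × 0.43 = 0.1591
  QuickShip: 0.22 × 0.184 = 0.04048
P(late) = 0.0297 + 0.0064 + 0.1591 + 0.04048 = 0.23568 → 0.236.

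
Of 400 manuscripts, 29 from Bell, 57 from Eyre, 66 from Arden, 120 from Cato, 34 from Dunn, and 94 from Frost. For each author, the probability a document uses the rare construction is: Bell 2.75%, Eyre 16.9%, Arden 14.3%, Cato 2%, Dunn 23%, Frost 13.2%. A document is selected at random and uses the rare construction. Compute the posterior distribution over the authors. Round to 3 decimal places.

Bell 0.019, Eyre 0.227, Arden 0.222, Cato 0.056, Dunn 0.184, Frost 0.292

Compute prior × likelihood for every hypothesis:
  Bell: 0.0725 × 0.0275 = 0.00199375
  Eyre: 0.1425 × 0.169 = 0.0240825
  Arden: 0.165 × 0.143 = 0.023595
  Cato: 0.3 × 0.02 = 0.006
  Dunn: 0.085 × 0.23 = 0.01955
  Frost: 0.235 × 0.132 = 0.03102
Normalizing constant = 0.10624125.
P(Bell | rare-form) = 0.00199375/0.10624125 ≈ 0.019
P(Eyre | rare-form) = 0.0240825/0.10624125 ≈ 0.227
P(Arden | rare-form) = 0.023595/0.10624125 ≈ 0.222
P(Cato | rare-form) = 0.006/0.10624125 ≈ 0.056
P(Dunn | rare-form) = 0.01955/0.10624125 ≈ 0.184
P(Frost | rare-form) = 0.03102/0.10624125 ≈ 0.292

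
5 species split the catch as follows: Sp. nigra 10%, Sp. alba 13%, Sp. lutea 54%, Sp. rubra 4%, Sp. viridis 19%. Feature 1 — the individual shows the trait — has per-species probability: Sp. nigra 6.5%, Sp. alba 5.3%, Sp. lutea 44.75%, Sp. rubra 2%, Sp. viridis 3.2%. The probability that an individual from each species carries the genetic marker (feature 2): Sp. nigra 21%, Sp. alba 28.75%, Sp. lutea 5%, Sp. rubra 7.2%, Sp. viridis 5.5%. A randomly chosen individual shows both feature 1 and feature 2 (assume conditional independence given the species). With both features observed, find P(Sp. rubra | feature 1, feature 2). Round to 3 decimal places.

Unnormalized posteriors (prior × likelihood):
  Sp. nigra: 0.1 × 0.065 × 0.21 = 0.001365
  Sp. alba: 0.13 × 0.053 × 0.2875 = 0.001980875
  Sp. lutea: 0.54 × 0.4475 × 0.05 = 0.0120825
  Sp. rubra: 0.04 × 0.02 × 0.072 = 0.0000576
  Sp. viridis: 0.19 × 0.032 × 0.055 = 0.0003344
Normalizing constant = 0.015820375.
P(Sp. rubra | evidence) = 0.0000576 / 0.015820375 ≈ 0.004.

0.004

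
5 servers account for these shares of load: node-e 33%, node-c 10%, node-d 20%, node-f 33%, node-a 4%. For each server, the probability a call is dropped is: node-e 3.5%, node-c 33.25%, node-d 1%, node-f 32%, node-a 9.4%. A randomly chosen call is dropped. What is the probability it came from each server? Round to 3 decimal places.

Unnormalized posteriors (prior × likelihood):
  node-e: 0.33 × 0.035 = 0.01155
  node-c: 0.1 × 0.3325 = 0.03325
  node-d: 0.2 × 0.01 = 0.002
  node-f: 0.33 × 0.32 = 0.1056
  node-a: 0.04 × 0.094 = 0.00376
Sum = 0.15616.
P(node-e | dropped) = 0.01155/0.15616 ≈ 0.074
P(node-c | dropped) = 0.03325/0.15616 ≈ 0.213
P(node-d | dropped) = 0.002/0.15616 ≈ 0.013
P(node-f | dropped) = 0.1056/0.15616 ≈ 0.676
P(node-a | dropped) = 0.00376/0.15616 ≈ 0.024

node-e 0.074, node-c 0.213, node-d 0.013, node-f 0.676, node-a 0.024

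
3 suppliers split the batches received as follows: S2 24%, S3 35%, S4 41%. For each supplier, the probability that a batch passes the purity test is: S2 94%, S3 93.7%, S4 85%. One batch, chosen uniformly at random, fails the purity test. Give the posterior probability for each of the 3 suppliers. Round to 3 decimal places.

S2 0.147, S3 0.225, S4 0.628

Taking complements, P(off-spec | each) = S2 0.06, S3 0.063, S4 0.15.
By Bayes' rule, posterior ∝ prior × likelihood:
  S2: 0.24 × 0.06 = 0.0144
  S3: 0.35 × 0.063 = 0.02205
  S4: 0.41 × 0.15 = 0.0615
Total = 0.09795.
P(S2 | off-spec) = 0.0144/0.09795 ≈ 0.147
P(S3 | off-spec) = 0.02205/0.09795 ≈ 0.225
P(S4 | off-spec) = 0.0615/0.09795 ≈ 0.628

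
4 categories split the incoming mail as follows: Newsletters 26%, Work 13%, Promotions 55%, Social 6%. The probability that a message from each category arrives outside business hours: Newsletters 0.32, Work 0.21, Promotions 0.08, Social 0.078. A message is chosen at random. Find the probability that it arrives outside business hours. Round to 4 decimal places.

0.1592

Compute prior × likelihood for every hypothesis:
  Newsletters: 0.26 × 0.32 = 0.0832
  Work: 0.13 × 0.21 = 0.0273
  Promotions: 0.55 × 0.08 = 0.044
  Social: 0.06 × 0.078 = 0.00468
P(off-hours) = 0.0832 + 0.0273 + 0.044 + 0.00468 = 0.15918 → 0.1592.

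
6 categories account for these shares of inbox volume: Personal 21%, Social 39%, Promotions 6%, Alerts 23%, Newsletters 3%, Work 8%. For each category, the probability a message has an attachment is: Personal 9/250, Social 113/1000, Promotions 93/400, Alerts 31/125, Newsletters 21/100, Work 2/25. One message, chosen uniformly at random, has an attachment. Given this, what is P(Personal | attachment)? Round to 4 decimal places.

0.0559

By Bayes' rule, posterior ∝ prior × likelihood:
  Personal: 0.21 × 0.036 = 0.00756
  Social: 0.39 × 0.113 = 0.04407
  Promotions: 0.06 × 0.2325 = 0.01395
  Alerts: 0.23 × 0.248 = 0.05704
  Newsletters: 0.03 × 0.21 = 0.0063
  Work: 0.08 × 0.08 = 0.0064
Total = 0.13532.
P(Personal | evidence) = 0.00756 / 0.13532 ≈ 0.0559.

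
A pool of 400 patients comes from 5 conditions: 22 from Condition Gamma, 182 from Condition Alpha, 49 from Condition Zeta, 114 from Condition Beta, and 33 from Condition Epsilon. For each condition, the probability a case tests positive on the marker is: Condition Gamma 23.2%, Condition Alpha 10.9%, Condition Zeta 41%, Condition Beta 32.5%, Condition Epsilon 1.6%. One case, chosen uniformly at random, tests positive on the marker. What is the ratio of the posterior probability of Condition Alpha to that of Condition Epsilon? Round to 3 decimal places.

37.572

By Bayes' rule, posterior ∝ prior × likelihood:
  Condition Gamma: 0.055 × 0.232 = 0.01276
  Condition Alpha: 0.455 × 0.109 = 0.049595
  Condition Zeta: 0.1225 × 0.41 = 0.050225
  Condition Beta: 0.285 × 0.325 = 0.092625
  Condition Epsilon: 0.0825 × 0.016 = 0.00132
Normalizing constant = 0.206525.
The ratio is 0.049595 / 0.00132 (the normalizer cancels) = 37.572.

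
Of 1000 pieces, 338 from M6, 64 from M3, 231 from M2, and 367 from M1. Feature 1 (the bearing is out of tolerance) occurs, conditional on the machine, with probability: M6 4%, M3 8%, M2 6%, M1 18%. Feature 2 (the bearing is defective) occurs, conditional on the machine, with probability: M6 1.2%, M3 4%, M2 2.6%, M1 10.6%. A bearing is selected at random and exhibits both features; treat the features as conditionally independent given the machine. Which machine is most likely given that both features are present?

M1

By Bayes' rule, posterior ∝ prior × likelihood:
  M6: 0.338 × 0.04 × 0.012 = 0.00016224
  M3: 0.064 × 0.08 × 0.04 = 0.0002048
  M2: 0.231 × 0.06 × 0.026 = 0.00036036
  M1: 0.367 × 0.18 × 0.106 = 0.00700236
Total = 0.00772976.
Largest term belongs to M1, so M1 is most probable.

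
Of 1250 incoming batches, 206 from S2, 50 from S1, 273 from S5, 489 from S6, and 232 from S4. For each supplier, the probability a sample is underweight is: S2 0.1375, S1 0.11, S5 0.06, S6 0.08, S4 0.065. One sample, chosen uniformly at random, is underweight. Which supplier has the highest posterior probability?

S6

Prior × likelihood for each hypothesis:
  S2: 0.1648 × 0.1375 = 0.02266
  S1: 0.04 × 0.11 = 0.0044
  S5: 0.2184 × 0.06 = 0.013104
  S6: 0.3912 × 0.08 = 0.031296
  S4: 0.1856 × 0.065 = 0.012064
Normalizing constant = 0.083524.
Largest term belongs to S6, so S6 is most probable.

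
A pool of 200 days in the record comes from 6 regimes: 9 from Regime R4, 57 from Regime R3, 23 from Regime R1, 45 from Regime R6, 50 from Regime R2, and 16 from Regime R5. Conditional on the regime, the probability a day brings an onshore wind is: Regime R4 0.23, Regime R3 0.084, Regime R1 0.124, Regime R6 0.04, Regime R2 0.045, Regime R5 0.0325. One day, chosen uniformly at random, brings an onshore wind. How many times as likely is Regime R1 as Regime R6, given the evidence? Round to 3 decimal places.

By Bayes' rule, posterior ∝ prior × likelihood:
  Regime R4: 0.045 × 0.23 = 0.01035
  Regime R3: 0.285 × 0.084 = 0.02394
  Regime R1: 0.115 × 0.124 = 0.01426
  Regime R6: 0.225 × 0.04 = 0.009
  Regime R2: 0.25 × 0.045 = 0.01125
  Regime R5: 0.08 × 0.0325 = 0.0026
Sum = 0.0714.
The ratio is 0.01426 / 0.009 (the normalizer cancels) = 1.584.

1.584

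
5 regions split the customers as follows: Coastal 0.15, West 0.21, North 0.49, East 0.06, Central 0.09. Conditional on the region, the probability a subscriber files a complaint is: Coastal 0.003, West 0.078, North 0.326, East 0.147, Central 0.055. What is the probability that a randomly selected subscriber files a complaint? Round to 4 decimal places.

Compute prior × likelihood for every hypothesis:
  Coastal: 0.15 × 0.003 = 0.00045
  West: 0.21 × 0.078 = 0.01638
  North: 0.49 × 0.326 = 0.15974
  East: 0.06 × 0.147 = 0.00882
  Central: 0.09 × 0.055 = 0.00495
P(complaint) = 0.00045 + 0.01638 + 0.15974 + 0.00882 + 0.00495 = 0.19034 → 0.1903.

0.1903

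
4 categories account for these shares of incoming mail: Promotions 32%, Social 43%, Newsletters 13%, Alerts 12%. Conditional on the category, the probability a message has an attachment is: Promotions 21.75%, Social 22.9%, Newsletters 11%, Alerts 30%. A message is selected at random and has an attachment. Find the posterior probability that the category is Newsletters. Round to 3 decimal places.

0.065

Prior × likelihood for each hypothesis:
  Promotions: 0.32 × 0.2175 = 0.0696
  Social: 0.43 × 0.229 = 0.09847
  Newsletters: 0.13 × 0.11 = 0.0143
  Alerts: 0.12 × 0.3 = 0.036
Normalizing constant = 0.21837.
P(Newsletters | evidence) = 0.0143 / 0.21837 ≈ 0.065.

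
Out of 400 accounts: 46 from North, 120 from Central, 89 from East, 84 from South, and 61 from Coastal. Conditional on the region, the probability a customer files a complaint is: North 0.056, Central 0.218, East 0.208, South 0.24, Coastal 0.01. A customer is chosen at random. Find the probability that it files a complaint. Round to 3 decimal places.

0.170

Prior × likelihood for each hypothesis:
  North: 0.115 × 0.056 = 0.00644
  Central: 0.3 × 0.218 = 0.0654
  East: 0.2225 × 0.208 = 0.04628
  South: 0.21 × 0.24 = 0.0504
  Coastal: 0.1525 × 0.01 = 0.001525
P(complaint) = 0.00644 + 0.0654 + 0.04628 + 0.0504 + 0.001525 = 0.170045 → 0.170.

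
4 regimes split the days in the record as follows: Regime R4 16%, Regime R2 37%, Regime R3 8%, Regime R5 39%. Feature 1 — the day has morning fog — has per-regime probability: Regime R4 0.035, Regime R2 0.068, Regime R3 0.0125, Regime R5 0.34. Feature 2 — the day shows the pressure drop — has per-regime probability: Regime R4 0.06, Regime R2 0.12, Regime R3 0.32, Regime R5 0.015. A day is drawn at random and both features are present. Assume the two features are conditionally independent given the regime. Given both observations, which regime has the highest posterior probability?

Compute prior × likelihood for every hypothesis:
  Regime R4: 0.16 × 0.035 × 0.06 = 0.000336
  Regime R2: 0.37 × 0.068 × 0.12 = 0.0030192
  Regime R3: 0.08 × 0.0125 × 0.32 = 0.00032
  Regime R5: 0.39 × 0.34 × 0.015 = 0.001989
Sum = 0.0056642.
Largest term belongs to Regime R2, so Regime R2 is most probable.

Regime R2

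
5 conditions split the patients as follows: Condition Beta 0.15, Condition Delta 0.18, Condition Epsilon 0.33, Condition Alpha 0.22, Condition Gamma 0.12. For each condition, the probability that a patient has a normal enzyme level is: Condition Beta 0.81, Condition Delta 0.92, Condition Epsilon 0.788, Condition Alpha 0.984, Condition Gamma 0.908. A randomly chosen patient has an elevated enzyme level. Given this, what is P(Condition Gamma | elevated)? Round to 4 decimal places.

Taking complements, P(elevated | each) = Condition Beta 0.19, Condition Delta 0.08, Condition Epsilon 0.212, Condition Alpha 0.016, Condition Gamma 0.092.
By Bayes' rule, posterior ∝ prior × likelihood:
  Condition Beta: 0.15 × 0.19 = 0.0285
  Condition Delta: 0.18 × 0.08 = 0.0144
  Condition Epsilon: 0.33 × 0.212 = 0.06996
  Condition Alpha: 0.22 × 0.016 = 0.00352
  Condition Gamma: 0.12 × 0.092 = 0.01104
Normalizing constant = 0.12742.
P(Condition Gamma | evidence) = 0.01104 / 0.12742 ≈ 0.0866.

0.0866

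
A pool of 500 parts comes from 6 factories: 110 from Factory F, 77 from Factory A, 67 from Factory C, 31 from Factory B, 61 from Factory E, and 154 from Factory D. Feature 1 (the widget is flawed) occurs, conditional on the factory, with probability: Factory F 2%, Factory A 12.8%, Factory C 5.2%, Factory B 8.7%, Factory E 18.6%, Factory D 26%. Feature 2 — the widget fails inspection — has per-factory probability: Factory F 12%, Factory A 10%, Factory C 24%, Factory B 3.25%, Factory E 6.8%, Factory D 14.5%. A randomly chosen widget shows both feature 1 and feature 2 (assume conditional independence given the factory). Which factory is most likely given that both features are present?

Unnormalized posteriors (prior × likelihood):
  Factory F: 0.22 × 0.02 × 0.12 = 0.000528
  Factory A: 0.154 × 0.128 × 0.1 = 0.0019712
  Factory C: 0.134 × 0.052 × 0.24 = 0.00167232
  Factory B: 0.062 × 0.087 × 0.0325 = 0.000175305
  Factory E: 0.122 × 0.186 × 0.068 = 0.001543056
  Factory D: 0.308 × 0.26 × 0.145 = 0.0116116
Sum = 0.017501481.
Largest term belongs to Factory D, so Factory D is most probable.

Factory D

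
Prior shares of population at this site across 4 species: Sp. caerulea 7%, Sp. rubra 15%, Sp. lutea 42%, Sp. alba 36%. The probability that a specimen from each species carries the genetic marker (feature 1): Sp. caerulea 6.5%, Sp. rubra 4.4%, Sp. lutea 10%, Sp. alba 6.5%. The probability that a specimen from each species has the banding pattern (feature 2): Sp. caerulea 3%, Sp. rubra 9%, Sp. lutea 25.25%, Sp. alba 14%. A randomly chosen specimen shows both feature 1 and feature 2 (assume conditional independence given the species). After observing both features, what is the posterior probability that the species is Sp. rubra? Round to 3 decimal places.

0.041

Prior × likelihood for each hypothesis:
  Sp. caerulea: 0.07 × 0.065 × 0.03 = 0.0001365
  Sp. rubra: 0.15 × 0.044 × 0.09 = 0.000594
  Sp. lutea: 0.42 × 0.1 × 0.2525 = 0.010605
  Sp. alba: 0.36 × 0.065 × 0.14 = 0.003276
Sum = 0.0146115.
P(Sp. rubra | evidence) = 0.000594 / 0.0146115 ≈ 0.041.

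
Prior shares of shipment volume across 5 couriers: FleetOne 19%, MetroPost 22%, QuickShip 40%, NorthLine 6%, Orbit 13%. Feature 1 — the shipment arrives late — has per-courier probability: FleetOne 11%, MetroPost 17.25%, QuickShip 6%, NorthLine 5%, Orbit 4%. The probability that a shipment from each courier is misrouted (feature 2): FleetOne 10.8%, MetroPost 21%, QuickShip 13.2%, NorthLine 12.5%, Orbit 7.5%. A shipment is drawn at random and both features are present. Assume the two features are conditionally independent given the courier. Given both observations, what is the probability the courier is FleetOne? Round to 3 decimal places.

0.159

Prior × likelihood for each hypothesis:
  FleetOne: 0.19 × 0.11 × 0.108 = 0.0022572
  MetroPost: 0.22 × 0.1725 × 0.21 = 0.0079695
  QuickShip: 0.4 × 0.06 × 0.132 = 0.003168
  NorthLine: 0.06 × 0.05 × 0.125 = 0.000375
  Orbit: 0.13 × 0.04 × 0.075 = 0.00039
Total = 0.0141597.
P(FleetOne | evidence) = 0.0022572 / 0.0141597 ≈ 0.159.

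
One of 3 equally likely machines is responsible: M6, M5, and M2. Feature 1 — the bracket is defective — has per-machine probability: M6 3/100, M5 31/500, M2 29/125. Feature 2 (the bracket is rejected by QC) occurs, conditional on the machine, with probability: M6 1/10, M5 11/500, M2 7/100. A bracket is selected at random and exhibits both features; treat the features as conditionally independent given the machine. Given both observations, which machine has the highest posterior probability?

With a uniform prior (1/3 each), posterior ∝ likelihood:
  M6: 0.03 × 0.1 = 0.003
  M5: 0.062 × 0.022 = 0.001364
  M2: 0.232 × 0.07 = 0.01624
Normalizing constant = 0.020604.
Largest term belongs to M2, so M2 is most probable.

M2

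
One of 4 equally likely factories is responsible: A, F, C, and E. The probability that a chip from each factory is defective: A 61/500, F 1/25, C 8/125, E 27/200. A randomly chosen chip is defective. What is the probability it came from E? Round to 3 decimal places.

With a uniform prior (1/4 each), posterior ∝ likelihood:
  A: 0.122
  F: 0.04
  C: 0.064
  E: 0.135
Normalizing constant = 0.361.
P(E | evidence) = 0.135 / 0.361 ≈ 0.374.

0.374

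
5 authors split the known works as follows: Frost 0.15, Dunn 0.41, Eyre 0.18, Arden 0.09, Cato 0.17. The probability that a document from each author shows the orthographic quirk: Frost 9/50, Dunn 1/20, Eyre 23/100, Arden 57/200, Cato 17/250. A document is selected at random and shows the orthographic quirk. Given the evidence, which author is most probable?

Eyre

By Bayes' rule, posterior ∝ prior × likelihood:
  Frost: 0.15 × 0.18 = 0.027
  Dunn: 0.41 × 0.05 = 0.0205
  Eyre: 0.18 × 0.23 = 0.0414
  Arden: 0.09 × 0.285 = 0.02565
  Cato: 0.17 × 0.068 = 0.01156
Total = 0.12611.
Largest term belongs to Eyre, so Eyre is most probable.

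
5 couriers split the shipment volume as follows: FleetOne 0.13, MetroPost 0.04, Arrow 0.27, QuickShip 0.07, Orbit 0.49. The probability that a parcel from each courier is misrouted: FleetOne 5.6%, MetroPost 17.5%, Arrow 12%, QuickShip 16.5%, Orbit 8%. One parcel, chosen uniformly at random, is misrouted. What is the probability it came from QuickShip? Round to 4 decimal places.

0.1185

Compute prior × likelihood for every hypothesis:
  FleetOne: 0.13 × 0.056 = 0.00728
  MetroPost: 0.04 × 0.175 = 0.007
  Arrow: 0.27 × 0.12 = 0.0324
  QuickShip: 0.07 × 0.165 = 0.01155
  Orbit: 0.49 × 0.08 = 0.0392
Total = 0.09743.
P(QuickShip | evidence) = 0.01155 / 0.09743 ≈ 0.1185.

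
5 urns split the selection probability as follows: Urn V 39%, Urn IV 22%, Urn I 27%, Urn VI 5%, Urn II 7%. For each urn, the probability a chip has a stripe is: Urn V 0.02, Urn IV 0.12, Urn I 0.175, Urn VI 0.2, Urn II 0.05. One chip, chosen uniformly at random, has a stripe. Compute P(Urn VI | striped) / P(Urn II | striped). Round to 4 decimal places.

Prior × likelihood for each hypothesis:
  Urn V: 0.39 × 0.02 = 0.0078
  Urn IV: 0.22 × 0.12 = 0.0264
  Urn I: 0.27 × 0.175 = 0.04725
  Urn VI: 0.05 × 0.2 = 0.01
  Urn II: 0.07 × 0.05 = 0.0035
Sum = 0.09495.
The ratio is 0.01 / 0.0035 (the normalizer cancels) = 2.8571.

2.8571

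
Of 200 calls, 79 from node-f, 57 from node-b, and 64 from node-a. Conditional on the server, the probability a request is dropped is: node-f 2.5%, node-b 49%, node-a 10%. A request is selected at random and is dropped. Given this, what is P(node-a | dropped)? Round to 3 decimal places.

0.176

Prior × likelihood for each hypothesis:
  node-f: 0.395 × 0.025 = 0.009875
  node-b: 0.285 × 0.49 = 0.13965
  node-a: 0.32 × 0.1 = 0.032
Normalizing constant = 0.181525.
P(node-a | evidence) = 0.032 / 0.181525 ≈ 0.176.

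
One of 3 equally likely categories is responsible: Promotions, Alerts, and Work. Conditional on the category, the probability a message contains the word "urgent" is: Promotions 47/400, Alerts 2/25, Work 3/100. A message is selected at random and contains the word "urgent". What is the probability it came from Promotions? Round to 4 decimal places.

0.5165

With a uniform prior (1/3 each), posterior ∝ likelihood:
  Promotions: 0.1175
  Alerts: 0.08
  Work: 0.03
Sum = 0.2275.
P(Promotions | evidence) = 0.1175 / 0.2275 ≈ 0.5165.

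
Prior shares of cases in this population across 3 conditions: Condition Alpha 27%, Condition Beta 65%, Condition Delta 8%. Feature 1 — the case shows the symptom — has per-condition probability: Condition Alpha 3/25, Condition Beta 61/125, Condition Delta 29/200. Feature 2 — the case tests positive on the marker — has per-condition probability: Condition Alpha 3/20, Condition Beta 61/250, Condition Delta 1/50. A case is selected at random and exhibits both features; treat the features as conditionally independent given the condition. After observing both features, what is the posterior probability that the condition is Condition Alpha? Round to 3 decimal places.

0.059

Compute prior × likelihood for every hypothesis:
  Condition Alpha: 0.27 × 0.12 × 0.15 = 0.00486
  Condition Beta: 0.65 × 0.488 × 0.244 = 0.0773968
  Condition Delta: 0.08 × 0.145 × 0.02 = 0.000232
Sum = 0.0824888.
P(Condition Alpha | evidence) = 0.00486 / 0.0824888 ≈ 0.059.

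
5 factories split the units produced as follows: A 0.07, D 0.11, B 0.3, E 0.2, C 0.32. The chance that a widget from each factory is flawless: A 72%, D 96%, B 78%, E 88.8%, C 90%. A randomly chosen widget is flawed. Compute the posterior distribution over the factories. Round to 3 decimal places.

Taking complements, P(flawed | each) = A 0.28, D 0.04, B 0.22, E 0.112, C 0.1.
Prior × likelihood for each hypothesis:
  A: 0.07 × 0.28 = 0.0196
  D: 0.11 × 0.04 = 0.0044
  B: 0.3 × 0.22 = 0.066
  E: 0.2 × 0.112 = 0.0224
  C: 0.32 × 0.1 = 0.032
Normalizing constant = 0.1444.
P(A | flawed) = 0.0196/0.1444 ≈ 0.136
P(D | flawed) = 0.0044/0.1444 ≈ 0.030
P(B | flawed) = 0.066/0.1444 ≈ 0.457
P(E | flawed) = 0.0224/0.1444 ≈ 0.155
P(C | flawed) = 0.032/0.1444 ≈ 0.222
(Check: 0.136+0.030+0.457+0.155+0.222 = 1.000.)

A 0.136, D 0.030, B 0.457, E 0.155, C 0.222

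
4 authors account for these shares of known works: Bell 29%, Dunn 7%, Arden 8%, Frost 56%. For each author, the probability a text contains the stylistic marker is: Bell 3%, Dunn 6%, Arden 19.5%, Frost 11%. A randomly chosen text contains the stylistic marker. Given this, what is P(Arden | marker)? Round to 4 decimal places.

0.1731

Unnormalized posteriors (prior × likelihood):
  Bell: 0.29 × 0.03 = 0.0087
  Dunn: 0.07 × 0.06 = 0.0042
  Arden: 0.08 × 0.195 = 0.0156
  Frost: 0.56 × 0.11 = 0.0616
Normalizing constant = 0.0901.
P(Arden | evidence) = 0.0156 / 0.0901 ≈ 0.1731.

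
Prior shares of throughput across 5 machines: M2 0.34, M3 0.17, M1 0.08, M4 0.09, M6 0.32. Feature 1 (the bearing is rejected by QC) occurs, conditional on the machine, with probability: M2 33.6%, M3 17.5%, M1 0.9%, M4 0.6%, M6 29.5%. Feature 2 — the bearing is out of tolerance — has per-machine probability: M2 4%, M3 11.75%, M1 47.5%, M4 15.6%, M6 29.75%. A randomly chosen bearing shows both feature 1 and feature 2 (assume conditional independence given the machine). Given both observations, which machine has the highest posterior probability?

Unnormalized posteriors (prior × likelihood):
  M2: 0.34 × 0.336 × 0.04 = 0.0045696
  M3: 0.17 × 0.175 × 0.1175 = 0.003495625
  M1: 0.08 × 0.009 × 0.475 = 0.000342
  M4: 0.09 × 0.006 × 0.156 = 0.00008424
  M6: 0.32 × 0.295 × 0.2975 = 0.028084
Total = 0.036575465.
Largest term belongs to M6, so M6 is most probable.

M6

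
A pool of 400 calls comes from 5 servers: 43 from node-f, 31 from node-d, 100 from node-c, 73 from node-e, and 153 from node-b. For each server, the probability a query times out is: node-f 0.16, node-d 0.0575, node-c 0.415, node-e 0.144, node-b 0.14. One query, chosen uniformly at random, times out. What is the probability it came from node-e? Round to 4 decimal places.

0.1280

Prior × likelihood for each hypothesis:
  node-f: 0.1075 × 0.16 = 0.0172
  node-d: 0.0775 × 0.0575 = 0.00445625
  node-c: 0.25 × 0.415 = 0.10375
  node-e: 0.1825 × 0.144 = 0.02628
  node-b: 0.3825 × 0.14 = 0.05355
Normalizing constant = 0.20523625.
P(node-e | evidence) = 0.02628 / 0.20523625 ≈ 0.1280.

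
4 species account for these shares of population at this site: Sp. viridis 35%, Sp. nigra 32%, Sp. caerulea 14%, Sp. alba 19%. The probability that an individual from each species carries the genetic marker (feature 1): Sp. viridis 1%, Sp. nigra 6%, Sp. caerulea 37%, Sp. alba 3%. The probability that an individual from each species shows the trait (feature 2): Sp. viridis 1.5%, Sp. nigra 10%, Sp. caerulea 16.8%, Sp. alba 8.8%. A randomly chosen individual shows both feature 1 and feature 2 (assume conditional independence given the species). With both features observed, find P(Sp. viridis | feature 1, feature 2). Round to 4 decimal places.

0.0047

By Bayes' rule, posterior ∝ prior × likelihood:
  Sp. viridis: 0.35 × 0.01 × 0.015 = 0.0000525
  Sp. nigra: 0.32 × 0.06 × 0.1 = 0.00192
  Sp. caerulea: 0.14 × 0.37 × 0.168 = 0.0087024
  Sp. alba: 0.19 × 0.03 × 0.088 = 0.0005016
Sum = 0.0111765.
P(Sp. viridis | evidence) = 0.0000525 / 0.0111765 ≈ 0.0047.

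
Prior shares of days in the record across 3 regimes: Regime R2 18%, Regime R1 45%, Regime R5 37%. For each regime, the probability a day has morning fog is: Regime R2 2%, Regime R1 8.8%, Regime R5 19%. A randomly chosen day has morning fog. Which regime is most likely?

Compute prior × likelihood for every hypothesis:
  Regime R2: 0.18 × 0.02 = 0.0036
  Regime R1: 0.45 × 0.088 = 0.0396
  Regime R5: 0.37 × 0.19 = 0.0703
Sum = 0.1135.
Largest term belongs to Regime R5, so Regime R5 is most probable.

Regime R5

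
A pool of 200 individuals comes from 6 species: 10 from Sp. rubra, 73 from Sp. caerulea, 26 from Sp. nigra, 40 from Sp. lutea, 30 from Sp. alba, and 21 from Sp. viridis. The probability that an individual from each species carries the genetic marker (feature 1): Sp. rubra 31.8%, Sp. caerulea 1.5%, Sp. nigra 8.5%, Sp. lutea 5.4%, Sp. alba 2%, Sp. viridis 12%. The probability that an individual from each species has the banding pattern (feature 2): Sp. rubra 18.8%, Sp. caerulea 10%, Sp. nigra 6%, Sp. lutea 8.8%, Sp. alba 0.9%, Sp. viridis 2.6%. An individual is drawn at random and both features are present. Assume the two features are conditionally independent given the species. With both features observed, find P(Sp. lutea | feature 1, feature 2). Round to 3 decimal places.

Compute prior × likelihood for every hypothesis:
  Sp. rubra: 0.05 × 0.318 × 0.188 = 0.0029892
  Sp. caerulea: 0.365 × 0.015 × 0.1 = 0.0005475
  Sp. nigra: 0.13 × 0.085 × 0.06 = 0.000663
  Sp. lutea: 0.2 × 0.054 × 0.088 = 0.0009504
  Sp. alba: 0.15 × 0.02 × 0.009 = 0.000027
  Sp. viridis: 0.105 × 0.12 × 0.026 = 0.0003276
Total = 0.0055047.
P(Sp. lutea | evidence) = 0.0009504 / 0.0055047 ≈ 0.173.

0.173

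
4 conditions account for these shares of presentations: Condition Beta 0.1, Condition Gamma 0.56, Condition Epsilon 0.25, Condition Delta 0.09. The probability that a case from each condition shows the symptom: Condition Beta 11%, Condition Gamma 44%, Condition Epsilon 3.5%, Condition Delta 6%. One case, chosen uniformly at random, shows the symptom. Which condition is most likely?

Condition Gamma

Compute prior × likelihood for every hypothesis:
  Condition Beta: 0.1 × 0.11 = 0.011
  Condition Gamma: 0.56 × 0.44 = 0.2464
  Condition Epsilon: 0.25 × 0.035 = 0.00875
  Condition Delta: 0.09 × 0.06 = 0.0054
Normalizing constant = 0.27155.
Largest term belongs to Condition Gamma, so Condition Gamma is most probable.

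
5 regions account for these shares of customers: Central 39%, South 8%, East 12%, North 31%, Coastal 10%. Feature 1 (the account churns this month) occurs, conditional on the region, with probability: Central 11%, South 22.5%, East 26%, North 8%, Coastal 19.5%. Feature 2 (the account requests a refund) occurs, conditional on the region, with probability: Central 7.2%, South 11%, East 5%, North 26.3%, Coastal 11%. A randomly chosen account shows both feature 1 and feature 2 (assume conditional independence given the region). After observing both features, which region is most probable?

Compute prior × likelihood for every hypothesis:
  Central: 0.39 × 0.11 × 0.072 = 0.0030888
  South: 0.08 × 0.225 × 0.11 = 0.00198
  East: 0.12 × 0.26 × 0.05 = 0.00156
  North: 0.31 × 0.08 × 0.263 = 0.0065224
  Coastal: 0.1 × 0.195 × 0.11 = 0.002145
Sum = 0.0152962.
Largest term belongs to North, so North is most probable.

North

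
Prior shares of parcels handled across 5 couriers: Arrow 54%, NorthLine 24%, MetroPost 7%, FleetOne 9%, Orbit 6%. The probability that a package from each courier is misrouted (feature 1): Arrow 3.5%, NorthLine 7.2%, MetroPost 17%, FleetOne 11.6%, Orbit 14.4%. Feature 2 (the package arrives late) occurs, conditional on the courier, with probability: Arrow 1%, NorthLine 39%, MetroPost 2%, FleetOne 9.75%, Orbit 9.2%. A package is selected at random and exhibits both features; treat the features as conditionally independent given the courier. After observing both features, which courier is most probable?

By Bayes' rule, posterior ∝ prior × likelihood:
  Arrow: 0.54 × 0.035 × 0.01 = 0.000189
  NorthLine: 0.24 × 0.072 × 0.39 = 0.0067392
  MetroPost: 0.07 × 0.17 × 0.02 = 0.000238
  FleetOne: 0.09 × 0.116 × 0.0975 = 0.0010179
  Orbit: 0.06 × 0.144 × 0.092 = 0.00079488
Sum = 0.00897898.
Largest term belongs to NorthLine, so NorthLine is most probable.

NorthLine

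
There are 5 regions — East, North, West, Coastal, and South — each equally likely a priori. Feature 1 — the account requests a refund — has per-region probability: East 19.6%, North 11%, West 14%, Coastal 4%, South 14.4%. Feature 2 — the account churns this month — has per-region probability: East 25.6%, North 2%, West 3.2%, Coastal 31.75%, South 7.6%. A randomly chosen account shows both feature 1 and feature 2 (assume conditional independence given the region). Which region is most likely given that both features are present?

With a uniform prior (1/5 each), posterior ∝ likelihood:
  East: 0.196 × 0.256 = 0.050176
  North: 0.11 × 0.02 = 0.0022
  West: 0.14 × 0.032 = 0.00448
  Coastal: 0.04 × 0.3175 = 0.0127
  South: 0.144 × 0.076 = 0.010944
Total = 0.0805.
Largest term belongs to East, so East is most probable.

East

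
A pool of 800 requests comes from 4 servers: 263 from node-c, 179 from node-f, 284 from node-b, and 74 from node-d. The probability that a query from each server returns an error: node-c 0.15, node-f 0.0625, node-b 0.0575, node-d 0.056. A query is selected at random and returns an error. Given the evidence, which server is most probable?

node-c

By Bayes' rule, posterior ∝ prior × likelihood:
  node-c: 0.32875 × 0.15 = 0.0493125
  node-f: 0.22375 × 0.0625 = 0.013984375
  node-b: 0.355 × 0.0575 = 0.0204125
  node-d: 0.0925 × 0.056 = 0.00518
Total = 0.088889375.
Largest term belongs to node-c, so node-c is most probable.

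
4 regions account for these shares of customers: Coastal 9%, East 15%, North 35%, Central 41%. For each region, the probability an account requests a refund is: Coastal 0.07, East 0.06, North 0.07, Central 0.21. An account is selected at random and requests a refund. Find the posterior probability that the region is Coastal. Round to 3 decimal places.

0.050

By Bayes' rule, posterior ∝ prior × likelihood:
  Coastal: 0.09 × 0.07 = 0.0063
  East: 0.15 × 0.06 = 0.009
  North: 0.35 × 0.07 = 0.0245
  Central: 0.41 × 0.21 = 0.0861
Normalizing constant = 0.1259.
P(Coastal | evidence) = 0.0063 / 0.1259 ≈ 0.050.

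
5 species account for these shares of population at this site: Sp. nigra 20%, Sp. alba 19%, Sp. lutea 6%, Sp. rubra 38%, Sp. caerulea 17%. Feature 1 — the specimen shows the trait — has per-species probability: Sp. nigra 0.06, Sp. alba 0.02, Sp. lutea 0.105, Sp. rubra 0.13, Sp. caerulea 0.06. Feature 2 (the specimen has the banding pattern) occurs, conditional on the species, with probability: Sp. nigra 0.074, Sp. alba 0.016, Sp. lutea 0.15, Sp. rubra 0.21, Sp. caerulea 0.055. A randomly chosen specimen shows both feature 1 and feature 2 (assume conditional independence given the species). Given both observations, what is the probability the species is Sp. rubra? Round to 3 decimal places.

0.809

Unnormalized posteriors (prior × likelihood):
  Sp. nigra: 0.2 × 0.06 × 0.074 = 0.000888
  Sp. alba: 0.19 × 0.02 × 0.016 = 0.0000608
  Sp. lutea: 0.06 × 0.105 × 0.15 = 0.000945
  Sp. rubra: 0.38 × 0.13 × 0.21 = 0.010374
  Sp. caerulea: 0.17 × 0.06 × 0.055 = 0.000561
Sum = 0.0128288.
P(Sp. rubra | evidence) = 0.010374 / 0.0128288 ≈ 0.809.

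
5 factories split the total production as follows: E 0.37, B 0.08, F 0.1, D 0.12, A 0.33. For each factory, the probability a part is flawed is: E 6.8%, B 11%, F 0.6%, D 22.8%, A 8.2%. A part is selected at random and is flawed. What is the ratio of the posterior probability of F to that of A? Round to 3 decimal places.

0.022

Prior × likelihood for each hypothesis:
  E: 0.37 × 0.068 = 0.02516
  B: 0.08 × 0.11 = 0.0088
  F: 0.1 × 0.006 = 0.0006
  D: 0.12 × 0.228 = 0.02736
  A: 0.33 × 0.082 = 0.02706
Sum = 0.08898.
The ratio is 0.0006 / 0.02706 (the normalizer cancels) = 0.022.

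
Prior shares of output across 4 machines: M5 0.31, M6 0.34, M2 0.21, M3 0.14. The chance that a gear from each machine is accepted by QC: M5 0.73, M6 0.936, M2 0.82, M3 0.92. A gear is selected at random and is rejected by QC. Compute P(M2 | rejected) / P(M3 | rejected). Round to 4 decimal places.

3.3750

Taking complements, P(rejected | each) = M5 0.27, M6 0.064, M2 0.18, M3 0.08.
Compute prior × likelihood for every hypothesis:
  M5: 0.31 × 0.27 = 0.0837
  M6: 0.34 × 0.064 = 0.02176
  M2: 0.21 × 0.18 = 0.0378
  M3: 0.14 × 0.08 = 0.0112
Total = 0.15446.
The ratio is 0.0378 / 0.0112 (the normalizer cancels) = 3.3750.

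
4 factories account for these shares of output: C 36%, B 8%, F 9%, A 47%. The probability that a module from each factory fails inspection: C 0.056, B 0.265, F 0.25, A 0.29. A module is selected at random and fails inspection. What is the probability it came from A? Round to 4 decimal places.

0.6810

Prior × likelihood for each hypothesis:
  C: 0.36 × 0.056 = 0.02016
  B: 0.08 × 0.265 = 0.0212
  F: 0.09 × 0.25 = 0.0225
  A: 0.47 × 0.29 = 0.1363
Sum = 0.20016.
P(A | evidence) = 0.1363 / 0.20016 ≈ 0.6810.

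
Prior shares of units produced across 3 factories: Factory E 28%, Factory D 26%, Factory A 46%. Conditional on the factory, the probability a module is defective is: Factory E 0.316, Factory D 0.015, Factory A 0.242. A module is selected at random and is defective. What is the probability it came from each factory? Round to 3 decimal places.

Compute prior × likelihood for every hypothesis:
  Factory E: 0.28 × 0.316 = 0.08848
  Factory D: 0.26 × 0.015 = 0.0039
  Factory A: 0.46 × 0.242 = 0.11132
Normalizing constant = 0.2037.
P(Factory E | defective) = 0.08848/0.2037 ≈ 0.434
P(Factory D | defective) = 0.0039/0.2037 ≈ 0.019
P(Factory A | defective) = 0.11132/0.2037 ≈ 0.546
(Check: 0.434+0.019+0.546 = 0.999.)

Factory E 0.434, Factory D 0.019, Factory A 0.546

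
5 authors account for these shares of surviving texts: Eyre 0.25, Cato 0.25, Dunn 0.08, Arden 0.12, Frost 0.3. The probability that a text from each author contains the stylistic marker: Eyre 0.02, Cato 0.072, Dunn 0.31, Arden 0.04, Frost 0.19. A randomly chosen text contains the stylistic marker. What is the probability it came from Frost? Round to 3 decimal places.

0.520

Unnormalized posteriors (prior × likelihood):
  Eyre: 0.25 × 0.02 = 0.005
  Cato: 0.25 × 0.072 = 0.018
  Dunn: 0.08 × 0.31 = 0.0248
  Arden: 0.12 × 0.04 = 0.0048
  Frost: 0.3 × 0.19 = 0.057
Normalizing constant = 0.1096.
P(Frost | evidence) = 0.057 / 0.1096 ≈ 0.520.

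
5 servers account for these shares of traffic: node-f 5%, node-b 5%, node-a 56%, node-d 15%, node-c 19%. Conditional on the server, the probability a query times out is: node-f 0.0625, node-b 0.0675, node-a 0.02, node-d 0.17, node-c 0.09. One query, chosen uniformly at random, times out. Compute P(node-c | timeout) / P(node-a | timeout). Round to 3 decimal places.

By Bayes' rule, posterior ∝ prior × likelihood:
  node-f: 0.05 × 0.0625 = 0.003125
  node-b: 0.05 × 0.0675 = 0.003375
  node-a: 0.56 × 0.02 = 0.0112
  node-d: 0.15 × 0.17 = 0.0255
  node-c: 0.19 × 0.09 = 0.0171
Sum = 0.0603.
The ratio is 0.0171 / 0.0112 (the normalizer cancels) = 1.527.

1.527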